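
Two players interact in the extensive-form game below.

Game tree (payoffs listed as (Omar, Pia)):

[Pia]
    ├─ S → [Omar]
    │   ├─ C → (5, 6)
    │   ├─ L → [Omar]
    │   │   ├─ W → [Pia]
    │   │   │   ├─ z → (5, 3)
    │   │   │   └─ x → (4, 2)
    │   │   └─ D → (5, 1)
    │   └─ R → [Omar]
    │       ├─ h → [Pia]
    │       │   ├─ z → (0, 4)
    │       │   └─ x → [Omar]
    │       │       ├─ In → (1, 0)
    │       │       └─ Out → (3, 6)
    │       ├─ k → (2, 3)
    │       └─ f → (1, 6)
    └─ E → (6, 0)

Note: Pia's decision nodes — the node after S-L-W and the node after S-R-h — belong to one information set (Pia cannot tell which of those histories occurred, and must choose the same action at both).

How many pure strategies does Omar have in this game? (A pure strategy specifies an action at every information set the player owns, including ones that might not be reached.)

Omar owns the node after S with actions {C, L, R} — three choices.
Omar owns the node after S-L with actions {W, D} — two choices.
Omar owns the node after S-R with actions {h, k, f} — three choices.
Omar owns the node after S-R-h-x with actions {In, Out} — two choices.
A pure strategy fixes one action at each information set independently, so the count is the product 3 × 2 × 3 × 2 = 36.

36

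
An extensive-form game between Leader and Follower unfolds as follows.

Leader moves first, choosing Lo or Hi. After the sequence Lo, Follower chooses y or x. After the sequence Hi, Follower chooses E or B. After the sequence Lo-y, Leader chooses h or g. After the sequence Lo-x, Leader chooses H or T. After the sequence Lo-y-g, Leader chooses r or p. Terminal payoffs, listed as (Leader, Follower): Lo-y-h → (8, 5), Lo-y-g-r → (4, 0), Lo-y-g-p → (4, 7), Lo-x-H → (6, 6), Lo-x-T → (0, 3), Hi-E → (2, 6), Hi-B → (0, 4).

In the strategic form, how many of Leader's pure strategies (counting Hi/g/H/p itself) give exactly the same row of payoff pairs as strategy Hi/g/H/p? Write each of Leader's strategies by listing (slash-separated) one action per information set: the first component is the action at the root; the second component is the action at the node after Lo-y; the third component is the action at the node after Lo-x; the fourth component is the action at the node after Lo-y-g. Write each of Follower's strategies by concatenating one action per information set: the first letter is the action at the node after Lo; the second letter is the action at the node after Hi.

8

Row for Hi/g/H/p (columns yE, yB, xE, xB): (2,6) (0,4) (2,6) (0,4).
Under Hi/g/H/p, Leader's choice at the node after Lo-y and at the node after Lo-x and at the node after Lo-y-g can never be reached regardless of what Follower does, so varying those choices leaves every outcome unchanged.
Holding the reachable choices fixed and varying the unreachable ones freely already gives 2 × 2 × 2 = 8 equivalent strategies.
No other strategy reproduces this row, so those 8 are the full class: Hi/h/H/r, Hi/h/H/p, Hi/h/T/r, Hi/h/T/p, Hi/g/H/r, Hi/g/H/p, Hi/g/T/r, Hi/g/T/p.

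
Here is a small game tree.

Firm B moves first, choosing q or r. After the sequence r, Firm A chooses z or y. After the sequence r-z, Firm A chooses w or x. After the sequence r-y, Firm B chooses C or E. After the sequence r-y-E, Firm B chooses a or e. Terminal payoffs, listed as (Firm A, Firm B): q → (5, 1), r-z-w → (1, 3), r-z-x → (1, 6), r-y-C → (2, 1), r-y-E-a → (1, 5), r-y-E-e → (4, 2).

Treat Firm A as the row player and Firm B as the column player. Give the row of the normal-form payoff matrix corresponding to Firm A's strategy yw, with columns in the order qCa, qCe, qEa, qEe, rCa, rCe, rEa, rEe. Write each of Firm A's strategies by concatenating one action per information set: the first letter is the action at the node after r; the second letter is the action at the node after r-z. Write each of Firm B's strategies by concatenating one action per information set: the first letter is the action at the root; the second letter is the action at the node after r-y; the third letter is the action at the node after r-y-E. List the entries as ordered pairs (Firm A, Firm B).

vs qCa: Firm B plays q → (5, 1)
vs qCe: Firm B plays q → (5, 1)
vs qEa: Firm B plays q → (5, 1)
vs qEe: Firm B plays q → (5, 1)
vs rCa: Firm B plays r → Firm A plays y at [r] → Firm B plays C at [r-y] → (2, 1)
vs rCe: Firm B plays r → Firm A plays y at [r] → Firm B plays C at [r-y] → (2, 1)
vs rEa: Firm B plays r → Firm A plays y at [r] → Firm B plays E at [r-y] → Firm B plays a at [r-y-E] → (1, 5)
vs rEe: Firm B plays r → Firm A plays y at [r] → Firm B plays E at [r-y] → Firm B plays e at [r-y-E] → (4, 2)

(5,1) (5,1) (5,1) (5,1) (2,1) (2,1) (1,5) (4,2)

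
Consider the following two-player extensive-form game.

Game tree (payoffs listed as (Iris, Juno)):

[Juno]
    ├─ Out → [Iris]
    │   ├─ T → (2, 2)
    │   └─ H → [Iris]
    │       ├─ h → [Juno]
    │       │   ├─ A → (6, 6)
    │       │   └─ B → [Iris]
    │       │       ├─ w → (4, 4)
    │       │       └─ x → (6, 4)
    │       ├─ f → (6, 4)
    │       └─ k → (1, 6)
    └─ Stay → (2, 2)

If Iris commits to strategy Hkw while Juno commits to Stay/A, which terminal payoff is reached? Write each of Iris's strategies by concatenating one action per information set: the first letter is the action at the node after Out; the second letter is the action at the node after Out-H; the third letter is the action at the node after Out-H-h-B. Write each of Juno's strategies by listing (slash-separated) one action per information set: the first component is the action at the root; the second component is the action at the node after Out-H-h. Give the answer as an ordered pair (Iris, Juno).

Trace the play path from the root:
  Juno plays Stay
→ terminal payoff (2, 2).
(Iris's choice at the node after Out is never reached on this path, so it doesn't affect the outcome.)

(2, 2)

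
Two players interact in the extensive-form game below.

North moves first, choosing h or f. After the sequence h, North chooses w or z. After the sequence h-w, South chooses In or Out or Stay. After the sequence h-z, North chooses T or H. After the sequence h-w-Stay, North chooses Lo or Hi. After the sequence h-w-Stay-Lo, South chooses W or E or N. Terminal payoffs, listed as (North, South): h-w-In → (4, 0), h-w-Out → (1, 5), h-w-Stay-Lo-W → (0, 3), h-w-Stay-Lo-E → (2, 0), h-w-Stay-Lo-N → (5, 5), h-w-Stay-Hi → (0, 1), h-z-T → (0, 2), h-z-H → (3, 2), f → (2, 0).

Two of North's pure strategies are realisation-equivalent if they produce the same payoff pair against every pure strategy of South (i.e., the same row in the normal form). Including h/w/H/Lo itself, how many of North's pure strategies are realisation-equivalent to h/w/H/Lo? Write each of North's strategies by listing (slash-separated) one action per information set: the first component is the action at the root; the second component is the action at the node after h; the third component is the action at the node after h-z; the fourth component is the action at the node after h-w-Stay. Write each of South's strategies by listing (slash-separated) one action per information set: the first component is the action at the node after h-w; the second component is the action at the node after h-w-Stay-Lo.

Row for h/w/H/Lo (columns In/W, In/E, In/N, Out/W, Out/E, Out/N, Stay/W, Stay/E, Stay/N): (4,0) (4,0) (4,0) (1,5) (1,5) (1,5) (0,3) (2,0) (5,5).
Under h/w/H/Lo, North's choice at the node after h-z can never be reached regardless of what South does, so varying those choices leaves every outcome unchanged.
Holding the reachable choices fixed and varying the unreachable one freely already gives 2 equivalent strategies.
No other strategy reproduces this row, so those 2 are the full class: h/w/T/Lo, h/w/H/Lo.

2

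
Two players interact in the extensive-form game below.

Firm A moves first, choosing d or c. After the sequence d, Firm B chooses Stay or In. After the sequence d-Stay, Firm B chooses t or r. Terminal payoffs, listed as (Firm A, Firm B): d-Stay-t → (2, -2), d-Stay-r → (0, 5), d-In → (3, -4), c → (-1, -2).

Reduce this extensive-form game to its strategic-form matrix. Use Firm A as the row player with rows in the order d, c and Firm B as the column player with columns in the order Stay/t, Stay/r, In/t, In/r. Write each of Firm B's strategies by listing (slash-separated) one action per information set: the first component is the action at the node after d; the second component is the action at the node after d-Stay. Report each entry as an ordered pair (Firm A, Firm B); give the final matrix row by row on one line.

Row d: Stay/t→(2,-2), Stay/r→(0,5), In/t→(3,-4), In/r→(3,-4)
Row c: Stay/t→(-1,-2), Stay/r→(-1,-2), In/t→(-1,-2), In/r→(-1,-2)

d: (2,-2) (0,5) (3,-4) (3,-4) | c: (-1,-2) (-1,-2) (-1,-2) (-1,-2)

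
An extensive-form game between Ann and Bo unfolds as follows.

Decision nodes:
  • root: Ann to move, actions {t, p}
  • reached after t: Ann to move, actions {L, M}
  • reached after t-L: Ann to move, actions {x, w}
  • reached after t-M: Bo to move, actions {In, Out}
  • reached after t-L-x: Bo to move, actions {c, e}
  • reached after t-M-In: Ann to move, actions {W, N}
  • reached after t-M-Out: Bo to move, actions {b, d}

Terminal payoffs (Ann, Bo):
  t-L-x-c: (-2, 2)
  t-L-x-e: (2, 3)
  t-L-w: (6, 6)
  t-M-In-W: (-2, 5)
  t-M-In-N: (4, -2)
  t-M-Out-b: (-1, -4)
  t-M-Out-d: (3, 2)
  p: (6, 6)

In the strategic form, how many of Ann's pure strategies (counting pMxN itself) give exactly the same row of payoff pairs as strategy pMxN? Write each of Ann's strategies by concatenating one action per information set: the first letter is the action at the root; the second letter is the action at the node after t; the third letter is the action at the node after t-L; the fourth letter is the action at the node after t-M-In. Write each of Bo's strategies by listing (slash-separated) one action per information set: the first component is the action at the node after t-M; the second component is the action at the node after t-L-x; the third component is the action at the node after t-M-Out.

Row for pMxN (columns In/c/b, In/c/d, In/e/b, In/e/d, Out/c/b, Out/c/d, Out/e/b, Out/e/d): (6,6) (6,6) (6,6) (6,6) (6,6) (6,6) (6,6) (6,6).
Under pMxN, Ann's choice at the node after t and at the node after t-L and at the node after t-M-In can never be reached regardless of what Bo does, so varying those choices leaves every outcome unchanged.
Holding the reachable choices fixed and varying the unreachable ones freely already gives 2 × 2 × 2 = 8 equivalent strategies.
Checking the remaining rows, tLwW, tLwN also happen to give the same payoffs in every column, bringing the total to 10: tLwW, tLwN, pLxW, pLxN, pLwW, pLwN, pMxW, pMxN, pMwW, pMwN.

10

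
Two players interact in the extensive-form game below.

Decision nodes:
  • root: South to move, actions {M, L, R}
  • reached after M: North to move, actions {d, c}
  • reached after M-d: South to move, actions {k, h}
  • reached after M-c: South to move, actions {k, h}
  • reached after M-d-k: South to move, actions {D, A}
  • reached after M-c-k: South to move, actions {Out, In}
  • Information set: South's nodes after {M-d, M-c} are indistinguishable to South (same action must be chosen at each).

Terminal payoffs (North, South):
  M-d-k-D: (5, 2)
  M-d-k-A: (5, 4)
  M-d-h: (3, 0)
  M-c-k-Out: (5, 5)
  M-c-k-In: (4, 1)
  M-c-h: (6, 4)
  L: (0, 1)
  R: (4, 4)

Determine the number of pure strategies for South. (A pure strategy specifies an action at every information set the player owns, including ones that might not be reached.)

24

South owns the root with actions {M, L, R} — three choices.
South owns the information set {M-d, M-c} with actions {k, h} — two choices.
South owns the node after M-d-k with actions {D, A} — two choices.
South owns the node after M-c-k with actions {Out, In} — two choices.
A pure strategy fixes one action at each information set independently, so the count is the product 3 × 2 × 2 × 2 = 24.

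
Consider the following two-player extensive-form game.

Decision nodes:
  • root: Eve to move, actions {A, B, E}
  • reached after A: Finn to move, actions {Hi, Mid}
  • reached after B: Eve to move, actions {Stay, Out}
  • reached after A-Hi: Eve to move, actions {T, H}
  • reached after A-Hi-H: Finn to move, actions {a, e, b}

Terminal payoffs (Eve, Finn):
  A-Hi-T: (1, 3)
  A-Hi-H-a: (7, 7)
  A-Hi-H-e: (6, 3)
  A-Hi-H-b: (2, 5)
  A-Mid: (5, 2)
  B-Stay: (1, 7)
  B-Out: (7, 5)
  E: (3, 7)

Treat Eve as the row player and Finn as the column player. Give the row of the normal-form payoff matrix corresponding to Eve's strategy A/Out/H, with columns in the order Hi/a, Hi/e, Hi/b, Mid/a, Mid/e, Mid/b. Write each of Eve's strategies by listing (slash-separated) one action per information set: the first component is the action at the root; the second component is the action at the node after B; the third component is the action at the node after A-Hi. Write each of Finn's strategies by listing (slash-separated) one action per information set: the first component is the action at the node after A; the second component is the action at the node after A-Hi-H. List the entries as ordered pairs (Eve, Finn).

(7,7) (6,3) (2,5) (5,2) (5,2) (5,2)

vs Hi/a: Eve plays A → Finn plays Hi at [A] → Eve plays H at [A-Hi] → Finn plays a at [A-Hi-H] → (7, 7)
vs Hi/e: Eve plays A → Finn plays Hi at [A] → Eve plays H at [A-Hi] → Finn plays e at [A-Hi-H] → (6, 3)
vs Hi/b: Eve plays A → Finn plays Hi at [A] → Eve plays H at [A-Hi] → Finn plays b at [A-Hi-H] → (2, 5)
vs Mid/a: Eve plays A → Finn plays Mid at [A] → (5, 2)
vs Mid/e: Eve plays A → Finn plays Mid at [A] → (5, 2)
vs Mid/b: Eve plays A → Finn plays Mid at [A] → (5, 2)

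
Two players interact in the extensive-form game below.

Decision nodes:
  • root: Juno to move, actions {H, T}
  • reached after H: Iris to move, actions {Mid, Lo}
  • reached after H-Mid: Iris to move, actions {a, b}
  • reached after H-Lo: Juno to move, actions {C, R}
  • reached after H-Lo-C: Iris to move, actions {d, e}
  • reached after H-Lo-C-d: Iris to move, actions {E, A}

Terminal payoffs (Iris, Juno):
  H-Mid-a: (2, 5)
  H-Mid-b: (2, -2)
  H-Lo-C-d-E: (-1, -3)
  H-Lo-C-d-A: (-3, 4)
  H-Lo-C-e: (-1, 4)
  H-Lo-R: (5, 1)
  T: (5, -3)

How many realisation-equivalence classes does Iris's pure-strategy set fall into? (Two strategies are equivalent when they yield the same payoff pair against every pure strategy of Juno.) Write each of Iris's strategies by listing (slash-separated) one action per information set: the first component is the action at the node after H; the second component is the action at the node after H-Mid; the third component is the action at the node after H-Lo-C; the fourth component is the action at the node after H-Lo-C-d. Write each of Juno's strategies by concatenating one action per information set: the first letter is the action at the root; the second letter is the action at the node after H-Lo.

Iris has 16 pure strategies: Mid/a/d/E, Mid/a/d/A, Mid/a/e/E, Mid/a/e/A, Mid/b/d/E, Mid/b/d/A, Mid/b/e/E, Mid/b/e/A, Lo/a/d/E, Lo/a/d/A, Lo/a/e/E, Lo/a/e/A, Lo/b/d/E, Lo/b/d/A, Lo/b/e/E, Lo/b/e/A. Columns: HC, HR, TC, TR.
{Mid/a/d/E, Mid/a/d/A, Mid/a/e/E, Mid/a/e/A} → row (2,5) (2,5) (5,-3) (5,-3)
{Mid/b/d/E, Mid/b/d/A, Mid/b/e/E, Mid/b/e/A} → row (2,-2) (2,-2) (5,-3) (5,-3)
{Lo/a/d/E, Lo/b/d/E} → row (-1,-3) (5,1) (5,-3) (5,-3)
{Lo/a/d/A, Lo/b/d/A} → row (-3,4) (5,1) (5,-3) (5,-3)
{Lo/a/e/E, Lo/a/e/A, Lo/b/e/E, Lo/b/e/A} → row (-1,4) (5,1) (5,-3) (5,-3)
That's 5 distinct rows out of 16 strategies.

5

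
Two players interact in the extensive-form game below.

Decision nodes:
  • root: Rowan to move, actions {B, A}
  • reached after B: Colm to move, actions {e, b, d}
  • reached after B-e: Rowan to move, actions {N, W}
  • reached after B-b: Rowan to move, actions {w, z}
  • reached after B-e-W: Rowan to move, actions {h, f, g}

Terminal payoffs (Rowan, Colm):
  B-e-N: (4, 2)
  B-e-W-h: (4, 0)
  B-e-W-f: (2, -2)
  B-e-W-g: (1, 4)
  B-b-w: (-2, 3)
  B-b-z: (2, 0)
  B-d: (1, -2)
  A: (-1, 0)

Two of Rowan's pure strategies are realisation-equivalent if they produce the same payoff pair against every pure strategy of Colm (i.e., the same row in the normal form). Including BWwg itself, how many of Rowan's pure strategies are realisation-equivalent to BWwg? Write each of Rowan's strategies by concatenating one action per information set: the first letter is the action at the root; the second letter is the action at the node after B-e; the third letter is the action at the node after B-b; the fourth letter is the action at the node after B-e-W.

Row for BWwg (columns e, b, d): (1,4) (-2,3) (1,-2).
Every one of Rowan's information sets is on the play path for some reply by Colm when Rowan follows BWwg.
Changing the action at any of them therefore changes at least one column, so only BWwg itself gives this row.

1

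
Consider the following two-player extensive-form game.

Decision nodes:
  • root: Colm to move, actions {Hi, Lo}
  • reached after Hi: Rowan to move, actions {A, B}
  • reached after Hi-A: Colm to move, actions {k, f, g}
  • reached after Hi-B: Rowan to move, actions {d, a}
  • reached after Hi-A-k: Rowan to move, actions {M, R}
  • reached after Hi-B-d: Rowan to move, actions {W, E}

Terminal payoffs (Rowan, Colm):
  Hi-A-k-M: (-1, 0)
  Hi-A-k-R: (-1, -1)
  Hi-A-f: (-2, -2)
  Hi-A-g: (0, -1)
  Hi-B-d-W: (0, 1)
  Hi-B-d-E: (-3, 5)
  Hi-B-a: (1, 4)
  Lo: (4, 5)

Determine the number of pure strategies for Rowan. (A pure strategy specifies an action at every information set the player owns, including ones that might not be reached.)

Rowan owns the node after Hi with actions {A, B} — two choices.
Rowan owns the node after Hi-B with actions {d, a} — two choices.
Rowan owns the node after Hi-A-k with actions {M, R} — two choices.
Rowan owns the node after Hi-B-d with actions {W, E} — two choices.
A pure strategy fixes one action at each information set independently, so the count is the product 2 × 2 × 2 × 2 = 16.

16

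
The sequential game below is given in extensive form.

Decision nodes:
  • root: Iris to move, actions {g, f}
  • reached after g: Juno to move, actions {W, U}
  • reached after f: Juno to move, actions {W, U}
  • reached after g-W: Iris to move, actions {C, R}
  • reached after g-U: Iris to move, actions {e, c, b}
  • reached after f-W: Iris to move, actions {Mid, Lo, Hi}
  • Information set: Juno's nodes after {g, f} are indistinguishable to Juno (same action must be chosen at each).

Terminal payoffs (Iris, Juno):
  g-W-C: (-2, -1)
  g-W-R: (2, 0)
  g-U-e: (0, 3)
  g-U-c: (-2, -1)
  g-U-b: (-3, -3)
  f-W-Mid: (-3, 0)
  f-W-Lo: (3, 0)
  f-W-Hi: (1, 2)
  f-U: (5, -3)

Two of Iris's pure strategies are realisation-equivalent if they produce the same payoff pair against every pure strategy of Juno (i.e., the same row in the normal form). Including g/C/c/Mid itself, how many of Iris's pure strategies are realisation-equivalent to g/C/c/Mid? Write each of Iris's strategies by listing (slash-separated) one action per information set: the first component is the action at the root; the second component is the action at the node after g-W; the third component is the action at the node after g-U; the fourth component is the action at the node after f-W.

3

Row for g/C/c/Mid (columns W, U): (-2,-1) (-2,-1).
Under g/C/c/Mid, Iris's choice at the node after f-W can never be reached regardless of what Juno does, so varying those choices leaves every outcome unchanged.
Holding the reachable choices fixed and varying the unreachable one freely already gives 3 equivalent strategies.
No other strategy reproduces this row, so those 3 are the full class: g/C/c/Mid, g/C/c/Lo, g/C/c/Hi.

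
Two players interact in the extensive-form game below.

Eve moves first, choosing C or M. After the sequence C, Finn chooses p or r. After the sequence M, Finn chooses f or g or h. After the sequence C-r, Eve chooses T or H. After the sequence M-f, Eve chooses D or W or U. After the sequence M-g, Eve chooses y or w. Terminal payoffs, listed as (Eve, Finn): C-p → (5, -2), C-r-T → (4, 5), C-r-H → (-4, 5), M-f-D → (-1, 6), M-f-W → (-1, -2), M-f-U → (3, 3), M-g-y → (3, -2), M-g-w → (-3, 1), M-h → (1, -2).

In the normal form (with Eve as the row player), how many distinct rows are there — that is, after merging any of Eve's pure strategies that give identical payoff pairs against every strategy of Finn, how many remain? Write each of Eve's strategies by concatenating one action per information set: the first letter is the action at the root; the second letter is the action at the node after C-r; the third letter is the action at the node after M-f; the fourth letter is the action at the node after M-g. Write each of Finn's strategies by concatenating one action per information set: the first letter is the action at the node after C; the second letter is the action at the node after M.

Eve has 24 pure strategies: CTDy, CTDw, CTWy, CTWw, CTUy, CTUw, CHDy, CHDw, CHWy, CHWw, CHUy, CHUw, MTDy, MTDw, MTWy, MTWw, MTUy, MTUw, MHDy, MHDw, MHWy, MHWw, MHUy, MHUw. Columns: pf, pg, ph, rf, rg, rh.
{CTDy, CTDw, CTWy, CTWw, CTUy, CTUw} → row (5,-2) (5,-2) (5,-2) (4,5) (4,5) (4,5)
{CHDy, CHDw, CHWy, CHWw, CHUy, CHUw} → row (5,-2) (5,-2) (5,-2) (-4,5) (-4,5) (-4,5)
{MTDy, MHDy} → row (-1,6) (3,-2) (1,-2) (-1,6) (3,-2) (1,-2)
{MTDw, MHDw} → row (-1,6) (-3,1) (1,-2) (-1,6) (-3,1) (1,-2)
{MTWy, MHWy} → row (-1,-2) (3,-2) (1,-2) (-1,-2) (3,-2) (1,-2)
{MTWw, MHWw} → row (-1,-2) (-3,1) (1,-2) (-1,-2) (-3,1) (1,-2)
{MTUy, MHUy} → row (3,3) (3,-2) (1,-2) (3,3) (3,-2) (1,-2)
{MTUw, MHUw} → row (3,3) (-3,1) (1,-2) (3,3) (-3,1) (1,-2)
That's 8 distinct rows out of 24 strategies.

8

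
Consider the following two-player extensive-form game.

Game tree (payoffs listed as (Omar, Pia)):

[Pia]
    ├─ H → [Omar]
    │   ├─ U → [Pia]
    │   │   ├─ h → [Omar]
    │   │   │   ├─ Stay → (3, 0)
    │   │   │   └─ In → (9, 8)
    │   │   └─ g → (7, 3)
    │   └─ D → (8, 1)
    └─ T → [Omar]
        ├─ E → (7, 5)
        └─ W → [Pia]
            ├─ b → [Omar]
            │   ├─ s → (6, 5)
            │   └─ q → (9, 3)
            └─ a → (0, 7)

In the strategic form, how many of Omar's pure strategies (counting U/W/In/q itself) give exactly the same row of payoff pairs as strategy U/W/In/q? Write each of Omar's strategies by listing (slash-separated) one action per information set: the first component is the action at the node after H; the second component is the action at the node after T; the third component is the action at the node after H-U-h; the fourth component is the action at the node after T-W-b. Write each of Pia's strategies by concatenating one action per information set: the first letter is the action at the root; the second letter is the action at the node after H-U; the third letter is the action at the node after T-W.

1

Row for U/W/In/q (columns Hhb, Hha, Hgb, Hga, Thb, Tha, Tgb, Tga): (9,8) (9,8) (7,3) (7,3) (9,3) (0,7) (9,3) (0,7).
Every one of Omar's information sets is on the play path for some reply by Pia when Omar follows U/W/In/q.
Changing the action at any of them therefore changes at least one column, so only U/W/In/q itself gives this row.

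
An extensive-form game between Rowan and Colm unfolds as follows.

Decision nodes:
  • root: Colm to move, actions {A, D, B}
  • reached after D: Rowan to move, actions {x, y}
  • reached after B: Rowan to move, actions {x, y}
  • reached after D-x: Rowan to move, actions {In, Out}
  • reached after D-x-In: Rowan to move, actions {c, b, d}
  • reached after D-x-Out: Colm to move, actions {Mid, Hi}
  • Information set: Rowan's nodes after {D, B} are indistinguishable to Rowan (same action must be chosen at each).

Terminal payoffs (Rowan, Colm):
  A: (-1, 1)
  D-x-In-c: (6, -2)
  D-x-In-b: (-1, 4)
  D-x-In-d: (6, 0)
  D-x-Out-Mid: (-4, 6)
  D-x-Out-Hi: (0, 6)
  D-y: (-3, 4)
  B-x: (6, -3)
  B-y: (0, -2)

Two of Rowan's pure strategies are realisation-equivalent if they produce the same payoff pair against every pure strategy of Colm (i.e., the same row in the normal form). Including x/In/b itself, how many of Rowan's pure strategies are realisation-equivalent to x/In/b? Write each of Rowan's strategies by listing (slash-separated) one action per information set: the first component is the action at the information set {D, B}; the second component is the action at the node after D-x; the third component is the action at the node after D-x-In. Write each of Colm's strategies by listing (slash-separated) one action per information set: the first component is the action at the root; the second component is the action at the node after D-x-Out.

1

Row for x/In/b (columns A/Mid, A/Hi, D/Mid, D/Hi, B/Mid, B/Hi): (-1,1) (-1,1) (-1,4) (-1,4) (6,-3) (6,-3).
Every one of Rowan's information sets is on the play path for some reply by Colm when Rowan follows x/In/b.
Changing the action at any of them therefore changes at least one column, so only x/In/b itself gives this row.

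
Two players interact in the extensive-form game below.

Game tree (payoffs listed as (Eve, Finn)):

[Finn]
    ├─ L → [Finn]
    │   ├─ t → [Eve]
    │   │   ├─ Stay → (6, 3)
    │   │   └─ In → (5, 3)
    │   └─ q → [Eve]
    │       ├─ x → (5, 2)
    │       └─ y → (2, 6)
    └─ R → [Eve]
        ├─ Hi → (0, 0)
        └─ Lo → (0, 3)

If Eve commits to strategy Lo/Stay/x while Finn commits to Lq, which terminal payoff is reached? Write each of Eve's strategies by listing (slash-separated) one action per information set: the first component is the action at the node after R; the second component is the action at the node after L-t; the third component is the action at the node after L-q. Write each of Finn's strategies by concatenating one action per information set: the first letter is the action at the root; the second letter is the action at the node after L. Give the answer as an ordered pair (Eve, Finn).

Trace the play path from the root:
  Finn plays L
  Finn plays q at [L]
  Eve plays x at [L-q]
→ terminal payoff (5, 2).
(Eve's choice at the node after R is never reached on this path, so it doesn't affect the outcome.)

(5, 2)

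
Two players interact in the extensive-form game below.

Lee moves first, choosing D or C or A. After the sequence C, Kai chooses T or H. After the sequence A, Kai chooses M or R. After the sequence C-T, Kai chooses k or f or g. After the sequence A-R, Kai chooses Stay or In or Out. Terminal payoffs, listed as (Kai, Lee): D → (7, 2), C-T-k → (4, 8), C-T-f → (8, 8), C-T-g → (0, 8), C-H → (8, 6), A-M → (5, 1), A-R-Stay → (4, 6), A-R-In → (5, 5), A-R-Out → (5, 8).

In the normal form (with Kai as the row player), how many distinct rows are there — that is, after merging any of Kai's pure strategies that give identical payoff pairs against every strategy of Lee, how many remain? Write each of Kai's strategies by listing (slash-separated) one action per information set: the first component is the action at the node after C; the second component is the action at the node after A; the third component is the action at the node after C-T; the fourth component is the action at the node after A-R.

16

Kai has 36 pure strategies: T/M/k/Stay, T/M/k/In, T/M/k/Out, T/M/f/Stay, T/M/f/In, T/M/f/Out, T/M/g/Stay, T/M/g/In, T/M/g/Out, T/R/k/Stay, T/R/k/In, T/R/k/Out, T/R/f/Stay, T/R/f/In, T/R/f/Out, T/R/g/Stay, T/R/g/In, T/R/g/Out, H/M/k/Stay, H/M/k/In, H/M/k/Out, H/M/f/Stay, H/M/f/In, H/M/f/Out, H/M/g/Stay, H/M/g/In, H/M/g/Out, H/R/k/Stay, H/R/k/In, H/R/k/Out, H/R/f/Stay, H/R/f/In, H/R/f/Out, H/R/g/Stay, H/R/g/In, H/R/g/Out. Columns: D, C, A.
{T/M/k/Stay, T/M/k/In, T/M/k/Out} → row (7,2) (4,8) (5,1)
{T/M/f/Stay, T/M/f/In, T/M/f/Out} → row (7,2) (8,8) (5,1)
{T/M/g/Stay, T/M/g/In, T/M/g/Out} → row (7,2) (0,8) (5,1)
{T/R/k/Stay} → row (7,2) (4,8) (4,6)
{T/R/k/In} → row (7,2) (4,8) (5,5)
{T/R/k/Out} → row (7,2) (4,8) (5,8)
{T/R/f/Stay} → row (7,2) (8,8) (4,6)
{T/R/f/In} → row (7,2) (8,8) (5,5)
{T/R/f/Out} → row (7,2) (8,8) (5,8)
{T/R/g/Stay} → row (7,2) (0,8) (4,6)
{T/R/g/In} → row (7,2) (0,8) (5,5)
{T/R/g/Out} → row (7,2) (0,8) (5,8)
{H/M/k/Stay, H/M/k/In, H/M/k/Out, H/M/f/Stay, H/M/f/In, H/M/f/Out, H/M/g/Stay, H/M/g/In, H/M/g/Out} → row (7,2) (8,6) (5,1)
{H/R/k/Stay, H/R/f/Stay, H/R/g/Stay} → row (7,2) (8,6) (4,6)
{H/R/k/In, H/R/f/In, H/R/g/In} → row (7,2) (8,6) (5,5)
{H/R/k/Out, H/R/f/Out, H/R/g/Out} → row (7,2) (8,6) (5,8)
That's 16 distinct rows out of 36 strategies.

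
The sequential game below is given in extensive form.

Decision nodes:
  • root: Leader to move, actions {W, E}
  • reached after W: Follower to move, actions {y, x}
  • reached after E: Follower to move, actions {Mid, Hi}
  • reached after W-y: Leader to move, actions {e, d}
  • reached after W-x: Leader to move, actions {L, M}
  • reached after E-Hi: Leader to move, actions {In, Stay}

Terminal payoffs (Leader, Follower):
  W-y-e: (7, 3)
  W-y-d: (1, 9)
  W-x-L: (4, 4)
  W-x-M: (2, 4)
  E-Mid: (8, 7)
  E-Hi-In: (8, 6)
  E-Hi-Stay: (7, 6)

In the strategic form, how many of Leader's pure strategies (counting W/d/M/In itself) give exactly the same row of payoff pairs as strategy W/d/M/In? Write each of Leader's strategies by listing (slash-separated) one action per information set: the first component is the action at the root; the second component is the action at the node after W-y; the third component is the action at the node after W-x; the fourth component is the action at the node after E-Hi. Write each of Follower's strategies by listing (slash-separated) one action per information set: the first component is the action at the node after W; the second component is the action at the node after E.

2

Row for W/d/M/In (columns y/Mid, y/Hi, x/Mid, x/Hi): (1,9) (1,9) (2,4) (2,4).
Under W/d/M/In, Leader's choice at the node after E-Hi can never be reached regardless of what Follower does, so varying those choices leaves every outcome unchanged.
Holding the reachable choices fixed and varying the unreachable one freely already gives 2 equivalent strategies.
No other strategy reproduces this row, so those 2 are the full class: W/d/M/In, W/d/M/Stay.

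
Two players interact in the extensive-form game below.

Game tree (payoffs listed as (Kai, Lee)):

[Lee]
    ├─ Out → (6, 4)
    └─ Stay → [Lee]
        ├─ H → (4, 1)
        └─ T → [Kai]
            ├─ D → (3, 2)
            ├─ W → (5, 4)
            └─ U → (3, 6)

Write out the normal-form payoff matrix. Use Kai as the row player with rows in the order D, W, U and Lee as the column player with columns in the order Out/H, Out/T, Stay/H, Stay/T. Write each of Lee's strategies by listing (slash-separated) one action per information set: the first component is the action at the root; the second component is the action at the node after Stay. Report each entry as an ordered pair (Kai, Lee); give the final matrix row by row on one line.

D: (6,4) (6,4) (4,1) (3,2) | W: (6,4) (6,4) (4,1) (5,4) | U: (6,4) (6,4) (4,1) (3,6)

        Out/H    Out/T   Stay/H   Stay/T
   D    (6,4)    (6,4)    (4,1)    (3,2)
   W    (6,4)    (6,4)    (4,1)    (5,4)
   U    (6,4)    (6,4)    (4,1)    (3,6)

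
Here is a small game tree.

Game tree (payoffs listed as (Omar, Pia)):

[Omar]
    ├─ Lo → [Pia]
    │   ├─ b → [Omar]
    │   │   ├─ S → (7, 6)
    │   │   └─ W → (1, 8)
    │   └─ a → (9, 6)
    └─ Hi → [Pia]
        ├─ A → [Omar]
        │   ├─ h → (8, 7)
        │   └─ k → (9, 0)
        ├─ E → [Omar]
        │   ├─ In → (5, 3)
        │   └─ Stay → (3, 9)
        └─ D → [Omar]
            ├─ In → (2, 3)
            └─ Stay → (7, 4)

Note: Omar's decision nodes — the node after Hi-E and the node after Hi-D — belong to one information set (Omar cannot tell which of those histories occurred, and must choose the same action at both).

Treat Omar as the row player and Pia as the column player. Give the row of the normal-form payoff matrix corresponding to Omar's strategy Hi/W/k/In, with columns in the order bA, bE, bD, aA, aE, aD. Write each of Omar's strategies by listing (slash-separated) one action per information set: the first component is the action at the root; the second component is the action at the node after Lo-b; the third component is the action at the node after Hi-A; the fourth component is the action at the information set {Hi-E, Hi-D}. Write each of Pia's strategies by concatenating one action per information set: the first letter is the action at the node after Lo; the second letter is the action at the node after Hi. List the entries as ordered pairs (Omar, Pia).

vs bA: Omar plays Hi → Pia plays A at [Hi] → Omar plays k at [Hi-A] → (9, 0)
vs bE: Omar plays Hi → Pia plays E at [Hi] → Omar plays In at [Hi-E] → (5, 3)
vs bD: Omar plays Hi → Pia plays D at [Hi] → Omar plays In at [Hi-D] → (2, 3)
vs aA: Omar plays Hi → Pia plays A at [Hi] → Omar plays k at [Hi-A] → (9, 0)
vs aE: Omar plays Hi → Pia plays E at [Hi] → Omar plays In at [Hi-E] → (5, 3)
vs aD: Omar plays Hi → Pia plays D at [Hi] → Omar plays In at [Hi-D] → (2, 3)

(9,0) (5,3) (2,3) (9,0) (5,3) (2,3)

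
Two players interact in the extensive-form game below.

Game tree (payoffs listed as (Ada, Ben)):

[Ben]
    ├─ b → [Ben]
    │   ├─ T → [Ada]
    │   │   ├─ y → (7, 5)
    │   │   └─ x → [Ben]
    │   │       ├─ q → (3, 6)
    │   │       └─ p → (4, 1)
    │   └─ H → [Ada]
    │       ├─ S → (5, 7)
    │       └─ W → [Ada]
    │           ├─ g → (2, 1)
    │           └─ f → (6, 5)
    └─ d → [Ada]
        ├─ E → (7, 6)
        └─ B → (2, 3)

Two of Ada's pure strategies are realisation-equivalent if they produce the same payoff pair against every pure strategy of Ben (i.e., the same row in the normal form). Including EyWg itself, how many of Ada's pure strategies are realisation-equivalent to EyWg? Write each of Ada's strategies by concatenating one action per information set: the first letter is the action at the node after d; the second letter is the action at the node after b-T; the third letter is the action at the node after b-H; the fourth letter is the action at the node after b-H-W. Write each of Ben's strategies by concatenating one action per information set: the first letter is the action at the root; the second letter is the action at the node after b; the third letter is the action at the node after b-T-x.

Row for EyWg (columns bTq, bTp, bHq, bHp, dTq, dTp, dHq, dHp): (7,5) (7,5) (2,1) (2,1) (7,6) (7,6) (7,6) (7,6).
Every one of Ada's information sets is on the play path for some reply by Ben when Ada follows EyWg.
Changing the action at any of them therefore changes at least one column, so only EyWg itself gives this row.

1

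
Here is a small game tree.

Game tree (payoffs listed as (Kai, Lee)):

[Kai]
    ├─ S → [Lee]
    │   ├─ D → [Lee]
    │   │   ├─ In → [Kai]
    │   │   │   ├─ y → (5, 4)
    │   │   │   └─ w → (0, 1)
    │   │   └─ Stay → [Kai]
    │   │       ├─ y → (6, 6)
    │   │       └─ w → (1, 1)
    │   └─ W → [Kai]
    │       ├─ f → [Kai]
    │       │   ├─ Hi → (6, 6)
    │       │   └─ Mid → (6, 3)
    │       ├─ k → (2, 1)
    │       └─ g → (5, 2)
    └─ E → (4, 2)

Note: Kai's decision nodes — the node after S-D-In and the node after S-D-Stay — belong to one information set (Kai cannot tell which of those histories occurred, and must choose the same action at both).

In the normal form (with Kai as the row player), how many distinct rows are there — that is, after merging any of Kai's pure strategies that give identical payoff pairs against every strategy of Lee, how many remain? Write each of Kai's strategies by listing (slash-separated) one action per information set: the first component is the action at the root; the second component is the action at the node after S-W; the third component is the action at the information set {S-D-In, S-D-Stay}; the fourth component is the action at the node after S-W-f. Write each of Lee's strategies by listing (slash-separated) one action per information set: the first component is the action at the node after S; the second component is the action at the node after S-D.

Kai has 24 pure strategies: S/f/y/Hi, S/f/y/Mid, S/f/w/Hi, S/f/w/Mid, S/k/y/Hi, S/k/y/Mid, S/k/w/Hi, S/k/w/Mid, S/g/y/Hi, S/g/y/Mid, S/g/w/Hi, S/g/w/Mid, E/f/y/Hi, E/f/y/Mid, E/f/w/Hi, E/f/w/Mid, E/k/y/Hi, E/k/y/Mid, E/k/w/Hi, E/k/w/Mid, E/g/y/Hi, E/g/y/Mid, E/g/w/Hi, E/g/w/Mid. Columns: D/In, D/Stay, W/In, W/Stay.
{S/f/y/Hi} → row (5,4) (6,6) (6,6) (6,6)
{S/f/y/Mid} → row (5,4) (6,6) (6,3) (6,3)
{S/f/w/Hi} → row (0,1) (1,1) (6,6) (6,6)
{S/f/w/Mid} → row (0,1) (1,1) (6,3) (6,3)
{S/k/y/Hi, S/k/y/Mid} → row (5,4) (6,6) (2,1) (2,1)
{S/k/w/Hi, S/k/w/Mid} → row (0,1) (1,1) (2,1) (2,1)
{S/g/y/Hi, S/g/y/Mid} → row (5,4) (6,6) (5,2) (5,2)
{S/g/w/Hi, S/g/w/Mid} → row (0,1) (1,1) (5,2) (5,2)
{E/f/y/Hi, E/f/y/Mid, E/f/w/Hi, E/f/w/Mid, E/k/y/Hi, E/k/y/Mid, E/k/w/Hi, E/k/w/Mid, E/g/y/Hi, E/g/y/Mid, E/g/w/Hi, E/g/w/Mid} → row (4,2) (4,2) (4,2) (4,2)
That's 9 distinct rows out of 24 strategies.

9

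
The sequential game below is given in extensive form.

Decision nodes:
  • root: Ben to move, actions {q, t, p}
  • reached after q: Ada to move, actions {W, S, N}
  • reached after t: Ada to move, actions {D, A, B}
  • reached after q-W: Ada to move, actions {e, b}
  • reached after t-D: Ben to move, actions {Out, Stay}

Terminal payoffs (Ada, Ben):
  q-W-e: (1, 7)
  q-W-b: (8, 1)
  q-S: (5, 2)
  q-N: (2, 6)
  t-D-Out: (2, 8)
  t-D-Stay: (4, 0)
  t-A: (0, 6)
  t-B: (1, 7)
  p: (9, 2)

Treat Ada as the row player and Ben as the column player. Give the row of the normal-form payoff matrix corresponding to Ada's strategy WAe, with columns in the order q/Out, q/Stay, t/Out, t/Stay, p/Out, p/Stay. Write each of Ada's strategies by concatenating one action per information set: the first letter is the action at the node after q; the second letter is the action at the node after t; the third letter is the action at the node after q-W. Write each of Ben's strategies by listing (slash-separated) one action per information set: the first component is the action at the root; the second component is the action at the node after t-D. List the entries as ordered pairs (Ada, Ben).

(1,7) (1,7) (0,6) (0,6) (9,2) (9,2)

vs q/Out: Ben plays q → Ada plays W at [q] → Ada plays e at [q-W] → (1, 7)
vs q/Stay: Ben plays q → Ada plays W at [q] → Ada plays e at [q-W] → (1, 7)
vs t/Out: Ben plays t → Ada plays A at [t] → (0, 6)
vs t/Stay: Ben plays t → Ada plays A at [t] → (0, 6)
vs p/Out: Ben plays p → (9, 2)
vs p/Stay: Ben plays p → (9, 2)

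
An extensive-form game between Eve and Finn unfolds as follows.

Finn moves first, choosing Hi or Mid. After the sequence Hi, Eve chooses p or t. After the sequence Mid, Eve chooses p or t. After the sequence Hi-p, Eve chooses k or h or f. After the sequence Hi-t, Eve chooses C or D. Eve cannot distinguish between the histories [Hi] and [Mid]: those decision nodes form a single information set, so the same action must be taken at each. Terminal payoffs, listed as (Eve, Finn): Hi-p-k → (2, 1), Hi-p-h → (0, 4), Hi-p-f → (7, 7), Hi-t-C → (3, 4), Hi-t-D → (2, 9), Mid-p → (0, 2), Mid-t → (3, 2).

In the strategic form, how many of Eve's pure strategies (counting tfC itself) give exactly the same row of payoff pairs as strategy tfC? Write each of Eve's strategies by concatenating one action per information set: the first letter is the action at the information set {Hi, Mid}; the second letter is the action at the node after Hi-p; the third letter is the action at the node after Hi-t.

Row for tfC (columns Hi, Mid): (3,4) (3,2).
Under tfC, Eve's choice at the node after Hi-p can never be reached regardless of what Finn does, so varying those choices leaves every outcome unchanged.
Holding the reachable choices fixed and varying the unreachable one freely already gives 3 equivalent strategies.
No other strategy reproduces this row, so those 3 are the full class: tkC, thC, tfC.

3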